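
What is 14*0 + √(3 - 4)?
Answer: I ≈ 1.0*I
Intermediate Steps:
14*0 + √(3 - 4) = 0 + √(-1) = 0 + I = I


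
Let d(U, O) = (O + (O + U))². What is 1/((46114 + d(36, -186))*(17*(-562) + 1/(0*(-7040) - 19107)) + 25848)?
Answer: -19107/29026507966054 ≈ -6.5826e-10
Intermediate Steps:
d(U, O) = (U + 2*O)²
1/((46114 + d(36, -186))*(17*(-562) + 1/(0*(-7040) - 19107)) + 25848) = 1/((46114 + (36 + 2*(-186))²)*(17*(-562) + 1/(0*(-7040) - 19107)) + 25848) = 1/((46114 + (36 - 372)²)*(-9554 + 1/(0 - 19107)) + 25848) = 1/((46114 + (-336)²)*(-9554 + 1/(-19107)) + 25848) = 1/((46114 + 112896)*(-9554 - 1/19107) + 25848) = 1/(159010*(-182548279/19107) + 25848) = 1/(-29027001843790/19107 + 25848) = 1/(-29026507966054/19107) = -19107/29026507966054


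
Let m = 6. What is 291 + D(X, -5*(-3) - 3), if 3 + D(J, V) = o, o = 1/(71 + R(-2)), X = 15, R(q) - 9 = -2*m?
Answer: 19585/68 ≈ 288.01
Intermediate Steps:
R(q) = -3 (R(q) = 9 - 2*6 = 9 - 12 = -3)
o = 1/68 (o = 1/(71 - 3) = 1/68 ≈ 0.014706)
D(J, V) = -203/68 (D(J, V) = -3 + 1/68 = -203/68)
291 + D(X, -5*(-3) - 3) = 291 - 203/68 = 19585/68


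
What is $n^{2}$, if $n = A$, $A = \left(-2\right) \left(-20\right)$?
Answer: $1600$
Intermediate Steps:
$A = 40$
$n = 40$
$n^{2} = 40^{2} = 1600$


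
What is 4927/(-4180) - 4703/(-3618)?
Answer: 916327/7561620 ≈ 0.12118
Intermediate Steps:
4927/(-4180) - 4703/(-3618) = 4927*(-1/4180) - 4703*(-1/3618) = -4927/4180 + 4703/3618 = 916327/7561620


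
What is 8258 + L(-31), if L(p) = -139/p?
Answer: 256137/31 ≈ 8262.5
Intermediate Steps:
8258 + L(-31) = 8258 - 139/(-31) = 8258 - 139*(-1/31) = 8258 + 139/31 = 256137/31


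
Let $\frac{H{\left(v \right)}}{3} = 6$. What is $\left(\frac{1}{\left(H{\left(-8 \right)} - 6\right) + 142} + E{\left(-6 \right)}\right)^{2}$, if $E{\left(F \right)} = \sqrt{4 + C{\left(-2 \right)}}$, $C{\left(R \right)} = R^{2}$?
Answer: $\frac{189729}{23716} + \frac{2 \sqrt{2}}{77} \approx 8.0368$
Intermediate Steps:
$H{\left(v \right)} = 18$ ($H{\left(v \right)} = 3 \cdot 6 = 18$)
$E{\left(F \right)} = 2 \sqrt{2}$ ($E{\left(F \right)} = \sqrt{4 + \left(-2\right)^{2}} = \sqrt{4 + 4} = \sqrt{8} = 2 \sqrt{2}$)
$\left(\frac{1}{\left(H{\left(-8 \right)} - 6\right) + 142} + E{\left(-6 \right)}\right)^{2} = \left(\frac{1}{\left(18 - 6\right) + 142} + 2 \sqrt{2}\right)^{2} = \left(\frac{1}{12 + 142} + 2 \sqrt{2}\right)^{2} = \left(\frac{1}{154} + 2 \sqrt{2}\right)^{2}$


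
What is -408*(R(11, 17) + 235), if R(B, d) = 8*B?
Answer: -131784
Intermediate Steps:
-408*(R(11, 17) + 235) = -408*(8*11 + 235) = -408*(88 + 235) = -408*323 = -131784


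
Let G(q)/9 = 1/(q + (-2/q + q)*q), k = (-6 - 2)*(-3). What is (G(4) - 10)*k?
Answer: -228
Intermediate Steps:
k = 24 (k = -8*(-3) = 24)
G(q) = 9/(q + q*(q - 2/q)) (G(q) = 9/(q + (-2/q + q)*q) = 9/(q + (q - 2/q)*q) = 9/(q + q*(q - 2/q)))
(G(4) - 10)*k = (9/(-2 + 4 + 4²) - 10)*24 = (9/(-2 + 4 + 16) - 10)*24 = (9/18 - 10)*24 = (9*(1/18) - 10)*24 = (½ - 10)*24 = -19/2*24 = -228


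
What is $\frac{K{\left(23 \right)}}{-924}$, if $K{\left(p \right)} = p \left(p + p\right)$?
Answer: $- \frac{529}{462} \approx -1.145$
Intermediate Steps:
$K{\left(p \right)} = 2 p^{2}$ ($K{\left(p \right)} = p 2 p = 2 p^{2}$)
$\frac{K{\left(23 \right)}}{-924} = \frac{2 \cdot 23^{2}}{-924} = 2 \cdot 529 \left(- \frac{1}{924}\right) = 1058 \left(- \frac{1}{924}\right) = - \frac{529}{462}$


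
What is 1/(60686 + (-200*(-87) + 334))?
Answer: 1/78420 ≈ 1.2752e-5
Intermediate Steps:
1/(60686 + (-200*(-87) + 334)) = 1/(60686 + (17400 + 334)) = 1/(60686 + 17734) = 1/78420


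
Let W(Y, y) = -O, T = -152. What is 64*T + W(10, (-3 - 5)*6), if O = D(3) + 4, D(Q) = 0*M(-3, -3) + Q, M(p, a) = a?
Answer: -9735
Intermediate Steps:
D(Q) = Q (D(Q) = 0*(-3) + Q = 0 + Q = Q)
O = 7 (O = 3 + 4 = 7)
W(Y, y) = -7 (W(Y, y) = -1*7 = -7)
64*T + W(10, (-3 - 5)*6) = 64*(-152) - 7 = -9728 - 7 = -9735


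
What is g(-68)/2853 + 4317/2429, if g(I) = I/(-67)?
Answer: 825364039/464305779 ≈ 1.7776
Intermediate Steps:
g(I) = -I/67 (g(I) = I*(-1/67) = -I/67)
g(-68)/2853 + 4317/2429 = -1/67*(-68)/2853 + 4317/2429 = (68/67)*(1/2853) + 4317*(1/2429) = 68/191151 + 4317/2429 = 825364039/464305779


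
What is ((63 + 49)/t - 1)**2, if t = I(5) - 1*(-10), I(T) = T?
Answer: 9409/225 ≈ 41.818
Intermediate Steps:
t = 15 (t = 5 - 1*(-10) = 5 + 10 = 15)
((63 + 49)/t - 1)**2 = ((63 + 49)/15 - 1)**2 = (112*(1/15) - 1)**2 = (112/15 - 1)**2 = (97/15)**2 = 9409/225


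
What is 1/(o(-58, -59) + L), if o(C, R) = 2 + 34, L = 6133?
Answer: 1/6169 ≈ 0.00016210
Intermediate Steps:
o(C, R) = 36
1/(o(-58, -59) + L) = 1/(36 + 6133) = 1/6169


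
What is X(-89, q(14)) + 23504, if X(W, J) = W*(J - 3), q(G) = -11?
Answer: 24750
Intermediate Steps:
X(W, J) = W*(-3 + J)
X(-89, q(14)) + 23504 = -89*(-3 - 11) + 23504 = -89*(-14) + 23504 = 1246 + 23504 = 24750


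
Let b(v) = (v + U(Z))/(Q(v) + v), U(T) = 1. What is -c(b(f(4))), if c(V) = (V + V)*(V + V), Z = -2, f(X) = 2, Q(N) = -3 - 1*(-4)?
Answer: -4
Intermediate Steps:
Q(N) = 1 (Q(N) = -3 + 4 = 1)
b(v) = 1 (b(v) = (v + 1)/(1 + v) = (1 + v)/(1 + v) = 1)
c(V) = 4*V**2 (c(V) = (2*V)*(2*V) = 4*V**2)
-c(b(f(4))) = -4*1**2 = -4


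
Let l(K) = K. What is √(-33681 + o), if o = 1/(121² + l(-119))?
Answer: I*√7102935015082/14522 ≈ 183.52*I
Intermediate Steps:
o = 1/14522 (o = 1/(121² - 119) = 1/(14641 - 119) = 1/14522 ≈ 6.8861e-5)
√(-33681 + o) = √(-33681 + 1/14522) = √(-489115481/14522) = I*√7102935015082/14522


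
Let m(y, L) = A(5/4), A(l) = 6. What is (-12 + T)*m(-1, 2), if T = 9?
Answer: -18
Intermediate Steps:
m(y, L) = 6
(-12 + T)*m(-1, 2) = (-12 + 9)*6 = -3*6 = -18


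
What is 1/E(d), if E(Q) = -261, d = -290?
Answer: -1/261 ≈ -0.0038314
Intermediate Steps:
1/E(d) = 1/(-261) = -1/261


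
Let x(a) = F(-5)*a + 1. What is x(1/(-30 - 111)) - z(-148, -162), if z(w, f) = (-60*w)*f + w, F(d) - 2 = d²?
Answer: 67619314/47 ≈ 1.4387e+6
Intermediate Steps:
F(d) = 2 + d²
z(w, f) = w - 60*f*w (z(w, f) = -60*f*w + w = w - 60*f*w)
x(a) = 1 + 27*a (x(a) = (2 + (-5)²)*a + 1 = (2 + 25)*a + 1 = 27*a + 1 = 1 + 27*a)
x(1/(-30 - 111)) - z(-148, -162) = (1 + 27/(-30 - 111)) - (-148)*(1 - 60*(-162)) = (1 + 27/(-141)) - (-148)*(1 + 9720) = (1 + 27*(-1/141)) - (-148)*9721 = (1 - 9/47) - 1*(-1438708) = 38/47 + 1438708 = 67619314/47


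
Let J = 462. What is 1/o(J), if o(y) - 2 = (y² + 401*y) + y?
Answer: 1/399170 ≈ 2.5052e-6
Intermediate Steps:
o(y) = 2 + y² + 402*y (o(y) = 2 + ((y² + 401*y) + y) = 2 + (y² + 402*y) = 2 + y² + 402*y)
1/o(J) = 1/(2 + 462² + 402*462) = 1/(2 + 213444 + 185724) = 1/399170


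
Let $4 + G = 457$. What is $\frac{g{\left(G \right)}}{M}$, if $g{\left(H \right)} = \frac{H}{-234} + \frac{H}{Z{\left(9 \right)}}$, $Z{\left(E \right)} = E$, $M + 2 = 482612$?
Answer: $\frac{755}{7528716} \approx 0.00010028$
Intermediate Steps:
$M = 482610$ ($M = -2 + 482612 = 482610$)
$G = 453$ ($G = -4 + 457 = 453$)
$g{\left(H \right)} = \frac{25 H}{234}$ ($g{\left(H \right)} = \frac{H}{-234} + \frac{H}{9} = H \left(- \frac{1}{234}\right) + H \frac{1}{9} = - \frac{H}{234} + \frac{H}{9} = \frac{25 H}{234}$)
$\frac{g{\left(G \right)}}{M} = \frac{\frac{25}{234} \cdot 453}{482610} = \frac{3775}{78} \cdot \frac{1}{482610} = \frac{755}{7528716}$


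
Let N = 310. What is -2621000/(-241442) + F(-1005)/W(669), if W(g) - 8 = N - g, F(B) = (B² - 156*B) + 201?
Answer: -46807381942/14124357 ≈ -3313.9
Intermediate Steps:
F(B) = 201 + B² - 156*B
W(g) = 318 - g (W(g) = 8 + (310 - g) = 318 - g)
-2621000/(-241442) + F(-1005)/W(669) = -2621000/(-241442) + (201 + (-1005)² - 156*(-1005))/(318 - 1*669) = -2621000*(-1/241442) + (201 + 1010025 + 156780)/(318 - 669) = 1310500/120721 + 1167006/(-351) = 1310500/120721 + 1167006*(-1/351) = 1310500/120721 - 389002/117 = -46807381942/14124357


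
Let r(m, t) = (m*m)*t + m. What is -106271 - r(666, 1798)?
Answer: -797620625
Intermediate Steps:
r(m, t) = m + t*m² (r(m, t) = m²*t + m = t*m² + m = m + t*m²)
-106271 - r(666, 1798) = -106271 - 666*(1 + 666*1798) = -106271 - 666*(1 + 1197468) = -106271 - 666*1197469 = -106271 - 1*797514354 = -106271 - 797514354 = -797620625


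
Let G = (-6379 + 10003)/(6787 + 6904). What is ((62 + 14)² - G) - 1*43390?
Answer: -514976898/13691 ≈ -37614.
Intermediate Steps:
G = 3624/13691 ≈ 0.26470
((62 + 14)² - G) - 1*43390 = ((62 + 14)² - 1*3624/13691) - 1*43390 = (76² - 3624/13691) - 43390 = (5776 - 3624/13691) - 43390 = 79075592/13691 - 43390 = -514976898/13691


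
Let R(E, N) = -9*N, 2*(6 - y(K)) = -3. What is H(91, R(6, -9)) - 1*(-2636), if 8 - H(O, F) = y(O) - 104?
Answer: 5481/2 ≈ 2740.5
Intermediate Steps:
y(K) = 15/2 (y(K) = 6 - ½*(-3) = 6 + 3/2 = 15/2)
H(O, F) = 209/2 (H(O, F) = 8 - (15/2 - 104) = 8 - 1*(-193/2) = 8 + 193/2 = 209/2)
H(91, R(6, -9)) - 1*(-2636) = 209/2 - 1*(-2636) = 209/2 + 2636 = 5481/2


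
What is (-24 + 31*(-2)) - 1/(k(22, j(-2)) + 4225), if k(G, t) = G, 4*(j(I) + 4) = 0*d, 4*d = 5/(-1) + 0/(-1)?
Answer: -365243/4247 ≈ -86.000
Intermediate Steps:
d = -5/4 (d = (5/(-1) + 0/(-1))/4 = (5*(-1) + 0*(-1))/4 = (-5 + 0)/4 = (¼)*(-5) = -5/4 ≈ -1.2500)
j(I) = -4 (j(I) = -4 + (0*(-5/4))/4 = -4 + (¼)*0 = -4 + 0 = -4)
(-24 + 31*(-2)) - 1/(k(22, j(-2)) + 4225) = (-24 + 31*(-2)) - 1/(22 + 4225) = (-24 - 62) - 1/4247 = -86 - 1*1/4247 = -86 - 1/4247 = -365243/4247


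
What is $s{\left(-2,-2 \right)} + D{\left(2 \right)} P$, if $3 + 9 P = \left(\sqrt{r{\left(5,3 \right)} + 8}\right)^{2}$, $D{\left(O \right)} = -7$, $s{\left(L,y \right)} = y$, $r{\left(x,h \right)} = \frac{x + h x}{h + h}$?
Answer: $- \frac{229}{27} \approx -8.4815$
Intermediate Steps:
$r{\left(x,h \right)} = \frac{x + h x}{2 h}$
$P = \frac{25}{27}$ ($P = - \frac{1}{3} + \frac{\left(\sqrt{\frac{1}{2} \cdot 5 \cdot \frac{1}{3} \left(1 + 3\right) + 8}\right)^{2}}{9} = - \frac{1}{3} + \frac{\left(\sqrt{\frac{1}{2} \cdot 5 \cdot \frac{1}{3} \cdot 4 + 8}\right)^{2}}{9} = - \frac{1}{3} + \frac{\left(\sqrt{\frac{10}{3} + 8}\right)^{2}}{9} = - \frac{1}{3} + \frac{\left(\sqrt{\frac{34}{3}}\right)^{2}}{9} = - \frac{1}{3} + \frac{\left(\frac{\sqrt{102}}{3}\right)^{2}}{9} = - \frac{1}{3} + \frac{1}{9} \cdot \frac{34}{3} = - \frac{1}{3} + \frac{34}{27} = \frac{25}{27} \approx 0.92593$)
$s{\left(-2,-2 \right)} + D{\left(2 \right)} P = -2 - \frac{175}{27} = - \frac{229}{27}$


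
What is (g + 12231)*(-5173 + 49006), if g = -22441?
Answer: -447534930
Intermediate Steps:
(g + 12231)*(-5173 + 49006) = (-22441 + 12231)*(-5173 + 49006) = -10210*43833 = -447534930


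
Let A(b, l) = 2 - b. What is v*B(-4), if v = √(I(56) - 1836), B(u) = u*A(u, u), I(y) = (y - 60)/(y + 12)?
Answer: -1176*I*√221/17 ≈ -1028.4*I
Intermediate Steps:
I(y) = (-60 + y)/(12 + y)
B(u) = u*(2 - u)
v = 49*I*√221/17 (v = √((-60 + 56)/(12 + 56) - 1836) = √(-4/68 - 1836) = √((1/68)*(-4) - 1836) = √(-1/17 - 1836) = √(-31213/17) = 49*I*√221/17 ≈ 42.849*I)
v*B(-4) = (49*I*√221/17)*(-4*(2 - 1*(-4))) = (49*I*√221/17)*(-4*(2 + 4)) = (49*I*√221/17)*(-4*6) = (49*I*√221/17)*(-24) = -1176*I*√221/17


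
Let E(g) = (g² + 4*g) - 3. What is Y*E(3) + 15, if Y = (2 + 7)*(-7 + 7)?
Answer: 15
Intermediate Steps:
E(g) = -3 + g² + 4*g
Y = 0 (Y = 9*0 = 0)
Y*E(3) + 15 = 0*(-3 + 3² + 4*3) + 15 = 0*(-3 + 9 + 12) + 15 = 0*18 + 15 = 0 + 15 = 15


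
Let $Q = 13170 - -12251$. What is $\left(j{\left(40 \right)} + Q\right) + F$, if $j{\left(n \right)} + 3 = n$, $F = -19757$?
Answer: $5701$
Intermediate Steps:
$Q = 25421$ ($Q = 13170 + 12251 = 25421$)
$j{\left(n \right)} = -3 + n$
$\left(j{\left(40 \right)} + Q\right) + F = \left(\left(-3 + 40\right) + 25421\right) - 19757 = \left(37 + 25421\right) - 19757 = 25458 - 19757 = 5701$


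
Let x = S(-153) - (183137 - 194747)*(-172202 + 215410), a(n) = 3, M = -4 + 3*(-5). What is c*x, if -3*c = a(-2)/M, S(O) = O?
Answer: 501644727/19 ≈ 2.6402e+7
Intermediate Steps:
M = -19 (M = -4 - 15 = -19)
x = 501644727 (x = -153 - (183137 - 194747)*(-172202 + 215410) = -153 - (-11610)*43208 = -153 - 1*(-501644880) = -153 + 501644880 = 501644727)
c = 1/19 (c = -1/(-19) = -(-1)/19 = -⅓*(-3/19) = 1/19 ≈ 0.052632)
c*x = (1/19)*501644727 = 501644727/19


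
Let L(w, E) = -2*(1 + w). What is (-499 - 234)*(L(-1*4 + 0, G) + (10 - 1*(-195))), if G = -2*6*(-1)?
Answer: -154663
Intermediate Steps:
G = 12 (G = -12*(-1) = 12)
L(w, E) = -2 - 2*w
(-499 - 234)*(L(-1*4 + 0, G) + (10 - 1*(-195))) = (-499 - 234)*((-2 - 2*(-1*4 + 0)) + (10 - 1*(-195))) = -733*((-2 - 2*(-4 + 0)) + (10 + 195)) = -733*((-2 - 2*(-4)) + 205) = -733*((-2 + 8) + 205) = -733*(6 + 205) = -733*211 = -154663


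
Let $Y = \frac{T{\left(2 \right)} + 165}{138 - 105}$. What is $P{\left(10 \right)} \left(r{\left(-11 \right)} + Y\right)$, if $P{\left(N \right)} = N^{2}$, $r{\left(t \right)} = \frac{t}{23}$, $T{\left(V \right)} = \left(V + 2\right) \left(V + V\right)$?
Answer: $\frac{380000}{759} \approx 500.66$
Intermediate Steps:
$T{\left(V \right)} = 2 V \left(2 + V\right)$ ($T{\left(V \right)} = \left(2 + V\right) 2 V = 2 V \left(2 + V\right)$)
$r{\left(t \right)} = \frac{t}{23}$ ($r{\left(t \right)} = t \frac{1}{23} = \frac{t}{23}$)
$Y = \frac{181}{33}$ ($Y = \frac{2 \cdot 2 \left(2 + 2\right) + 165}{138 - 105} = \frac{2 \cdot 2 \cdot 4 + 165}{33} = \left(16 + 165\right) \frac{1}{33} = 181 \cdot \frac{1}{33} = \frac{181}{33} \approx 5.4848$)
$P{\left(10 \right)} \left(r{\left(-11 \right)} + Y\right) = 10^{2} \left(\frac{1}{23} \left(-11\right) + \frac{181}{33}\right) = 100 \left(- \frac{11}{23} + \frac{181}{33}\right) = 100 \cdot \frac{3800}{759} = \frac{380000}{759}$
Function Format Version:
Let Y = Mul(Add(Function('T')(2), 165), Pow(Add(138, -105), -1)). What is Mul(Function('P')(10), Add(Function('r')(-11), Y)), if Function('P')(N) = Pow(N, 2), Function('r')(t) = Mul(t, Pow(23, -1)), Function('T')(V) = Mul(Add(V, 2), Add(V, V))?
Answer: Rational(380000, 759) ≈ 500.66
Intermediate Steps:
Function('T')(V) = Mul(2, V, Add(2, V)) (Function('T')(V) = Mul(Add(2, V), Mul(2, V)) = Mul(2, V, Add(2, V)))
Function('r')(t) = Mul(Rational(1, 23), t) (Function('r')(t) = Mul(t, Rational(1, 23)) = Mul(Rational(1, 23), t))
Y = Rational(181, 33) (Y = Mul(Add(Mul(2, 2, Add(2, 2)), 165), Pow(Add(138, -105), -1)) = Mul(Add(Mul(2, 2, 4), 165), Pow(33, -1)) = Mul(Add(16, 165), Rational(1, 33)) = Mul(181, Rational(1, 33)) = Rational(181, 33) ≈ 5.4848)
Mul(Function('P')(10), Add(Function('r')(-11), Y)) = Mul(Pow(10, 2), Add(Mul(Rational(1, 23), -11), Rational(181, 33))) = Mul(100, Add(Rational(-11, 23), Rational(181, 33))) = Mul(100, Rational(3800, 759)) = Rational(380000, 759)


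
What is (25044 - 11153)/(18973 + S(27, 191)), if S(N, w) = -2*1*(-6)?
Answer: 13891/18985 ≈ 0.73168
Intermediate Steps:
S(N, w) = 12 (S(N, w) = -2*(-6) = 12)
(25044 - 11153)/(18973 + S(27, 191)) = (25044 - 11153)/(18973 + 12) = 13891/18985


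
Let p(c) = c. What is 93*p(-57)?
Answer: -5301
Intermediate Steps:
93*p(-57) = 93*(-57) = -5301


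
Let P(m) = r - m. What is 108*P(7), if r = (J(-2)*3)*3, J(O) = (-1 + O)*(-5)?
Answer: 13824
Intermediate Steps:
J(O) = 5 - 5*O
r = 135 (r = ((5 - 5*(-2))*3)*3 = ((5 + 10)*3)*3 = (15*3)*3 = 45*3 = 135)
P(m) = 135 - m
108*P(7) = 108*(135 - 1*7) = 108*(135 - 7) = 108*128 = 13824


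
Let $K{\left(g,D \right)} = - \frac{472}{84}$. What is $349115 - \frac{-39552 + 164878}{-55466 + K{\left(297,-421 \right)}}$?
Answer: $\frac{203344045903}{582452} \approx 3.4912 \cdot 10^{5}$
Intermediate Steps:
$K{\left(g,D \right)} = - \frac{118}{21}$ ($K{\left(g,D \right)} = \left(-472\right) \frac{1}{84} = - \frac{118}{21}$)
$349115 - \frac{-39552 + 164878}{-55466 + K{\left(297,-421 \right)}} = 349115 - \frac{-39552 + 164878}{-55466 - \frac{118}{21}} = 349115 - \frac{125326}{- \frac{1164904}{21}} = 349115 - 125326 \left(- \frac{21}{1164904}\right) = 349115 - - \frac{1315923}{582452} = 349115 + \frac{1315923}{582452} = \frac{203344045903}{582452}$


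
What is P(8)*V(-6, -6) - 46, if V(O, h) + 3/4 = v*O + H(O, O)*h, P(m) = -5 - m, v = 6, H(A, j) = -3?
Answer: 791/4 ≈ 197.75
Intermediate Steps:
V(O, h) = -¾ - 3*h + 6*O (V(O, h) = -¾ + (6*O - 3*h) = -¾ + (-3*h + 6*O) = -¾ - 3*h + 6*O)
P(8)*V(-6, -6) - 46 = (-5 - 1*8)*(-¾ - 3*(-6) + 6*(-6)) - 46 = (-5 - 8)*(-¾ + 18 - 36) - 46 = -13*(-75/4) - 46 = 975/4 - 46 = 791/4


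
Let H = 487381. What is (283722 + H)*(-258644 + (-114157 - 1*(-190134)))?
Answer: -140855071701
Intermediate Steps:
(283722 + H)*(-258644 + (-114157 - 1*(-190134))) = (283722 + 487381)*(-258644 + (-114157 - 1*(-190134))) = 771103*(-258644 + (-114157 + 190134)) = 771103*(-258644 + 75977) = 771103*(-182667) = -140855071701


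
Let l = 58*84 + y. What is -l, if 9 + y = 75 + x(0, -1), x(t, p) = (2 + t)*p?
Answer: -4936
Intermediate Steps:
x(t, p) = p*(2 + t)
y = 64 (y = -9 + (75 - (2 + 0)) = -9 + (75 - 1*2) = -9 + (75 - 2) = -9 + 73 = 64)
l = 4936 (l = 58*84 + 64 = 4872 + 64 = 4936)
-l = -1*4936 = -4936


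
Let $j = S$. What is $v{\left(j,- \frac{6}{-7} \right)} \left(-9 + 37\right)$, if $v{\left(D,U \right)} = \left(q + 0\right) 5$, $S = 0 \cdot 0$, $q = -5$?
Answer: $-700$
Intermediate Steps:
$S = 0$
$j = 0$
$v{\left(D,U \right)} = -25$ ($v{\left(D,U \right)} = \left(-5 + 0\right) 5 = \left(-5\right) 5 = -25$)
$v{\left(j,- \frac{6}{-7} \right)} \left(-9 + 37\right) = - 25 \left(-9 + 37\right) = \left(-25\right) 28 = -700$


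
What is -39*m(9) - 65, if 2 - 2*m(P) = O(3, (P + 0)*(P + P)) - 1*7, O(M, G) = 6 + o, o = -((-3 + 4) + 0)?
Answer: -143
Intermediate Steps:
o = -1 (o = -(1 + 0) = -1*1 = -1)
O(M, G) = 5 (O(M, G) = 6 - 1 = 5)
m(P) = 2 (m(P) = 1 - (5 - 1*7)/2 = 1 - (5 - 7)/2 = 1 - ½*(-2) = 1 + 1 = 2)
-39*m(9) - 65 = -39*2 - 65 = -78 - 65 = -143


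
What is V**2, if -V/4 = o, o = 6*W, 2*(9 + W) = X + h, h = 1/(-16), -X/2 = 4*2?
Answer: 2673225/16 ≈ 1.6708e+5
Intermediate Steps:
X = -16 (X = -8*2 = -2*8 = -16)
h = -1/16 ≈ -0.062500
W = -545/32 (W = -9 + (-16 - 1/16)/2 = -9 + (1/2)*(-257/16) = -9 - 257/32 = -545/32 ≈ -17.031)
o = -1635/16 (o = 6*(-545/32) = -1635/16 ≈ -102.19)
V = 1635/4 (V = -4*(-1635/16) = 1635/4 ≈ 408.75)
V**2 = (1635/4)**2 = 2673225/16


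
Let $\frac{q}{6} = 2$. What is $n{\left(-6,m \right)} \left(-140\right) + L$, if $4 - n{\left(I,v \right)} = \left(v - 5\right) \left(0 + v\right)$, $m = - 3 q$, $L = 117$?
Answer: $206197$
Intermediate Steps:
$q = 12$ ($q = 6 \cdot 2 = 12$)
$m = -36$ ($m = \left(-3\right) 12 = -36$)
$n{\left(I,v \right)} = 4 - v \left(-5 + v\right)$ ($n{\left(I,v \right)} = 4 - \left(v - 5\right) \left(0 + v\right) = 4 - \left(-5 + v\right) v = 4 - v \left(-5 + v\right)$)
$n{\left(-6,m \right)} \left(-140\right) + L = \left(4 - \left(-36\right)^{2} + 5 \left(-36\right)\right) \left(-140\right) + 117 = \left(4 - 1296 - 180\right) \left(-140\right) + 117 = \left(-1472\right) \left(-140\right) + 117 = 206080 + 117 = 206197$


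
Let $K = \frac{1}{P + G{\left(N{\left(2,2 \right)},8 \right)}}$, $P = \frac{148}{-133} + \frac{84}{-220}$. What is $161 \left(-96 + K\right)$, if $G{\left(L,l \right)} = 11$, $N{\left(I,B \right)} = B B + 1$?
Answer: $- \frac{1073508877}{69532} \approx -15439.0$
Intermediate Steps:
$N{\left(I,B \right)} = 1 + B^{2}$ ($N{\left(I,B \right)} = B^{2} + 1 = 1 + B^{2}$)
$P = - \frac{10933}{7315}$ ($P = 148 \left(- \frac{1}{133}\right) + 84 \left(- \frac{1}{220}\right) = - \frac{148}{133} - \frac{21}{55} = - \frac{10933}{7315} \approx -1.4946$)
$K = \frac{7315}{69532}$ ($K = \frac{1}{- \frac{10933}{7315} + 11} = \frac{1}{\frac{69532}{7315}} = \frac{7315}{69532} \approx 0.1052$)
$161 \left(-96 + K\right) = 161 \left(-96 + \frac{7315}{69532}\right) = 161 \left(- \frac{6667757}{69532}\right) = - \frac{1073508877}{69532}$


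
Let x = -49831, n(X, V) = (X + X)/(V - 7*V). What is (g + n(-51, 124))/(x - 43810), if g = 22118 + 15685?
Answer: -161641/400396 ≈ -0.40370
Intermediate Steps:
n(X, V) = -X/(3*V) (n(X, V) = (2*X)/((-6*V)) = (2*X)*(-1/(6*V)) = -X/(3*V))
g = 37803
(g + n(-51, 124))/(x - 43810) = (37803 - 1/3*(-51)/124)/(-49831 - 43810) = (37803 - 1/3*(-51)*1/124)/(-93641) = (37803 + 17/124)*(-1/93641) = (4687589/124)*(-1/93641) = -161641/400396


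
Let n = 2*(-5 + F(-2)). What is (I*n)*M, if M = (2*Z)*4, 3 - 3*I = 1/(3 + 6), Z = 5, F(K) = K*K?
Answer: -2080/27 ≈ -77.037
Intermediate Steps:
F(K) = K²
I = 26/27 (I = 1 - 1/(3*(3 + 6)) = 1 - ⅓/9 = 1 - ⅓*⅑ = 1 - 1/27 = 26/27 ≈ 0.96296)
n = -2 (n = 2*(-5 + (-2)²) = 2*(-5 + 4) = 2*(-1) = -2)
M = 40 (M = (2*5)*4 = 10*4 = 40)
(I*n)*M = ((26/27)*(-2))*40 = -52/27*40 = -2080/27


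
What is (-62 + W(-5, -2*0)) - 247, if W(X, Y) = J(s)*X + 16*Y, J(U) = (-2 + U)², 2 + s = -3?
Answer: -554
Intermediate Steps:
s = -5 (s = -2 - 3 = -5)
W(X, Y) = 16*Y + 49*X (W(X, Y) = (-2 - 5)²*X + 16*Y = (-7)²*X + 16*Y = 49*X + 16*Y = 16*Y + 49*X)
(-62 + W(-5, -2*0)) - 247 = (-62 + (16*(-2*0) + 49*(-5))) - 247 = (-62 + (16*0 - 245)) - 247 = (-62 + (0 - 245)) - 247 = (-62 - 245) - 247 = -307 - 247 = -554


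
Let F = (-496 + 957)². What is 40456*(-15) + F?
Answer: -394319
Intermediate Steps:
F = 212521 (F = 461² = 212521)
40456*(-15) + F = 40456*(-15) + 212521 = -606840 + 212521 = -394319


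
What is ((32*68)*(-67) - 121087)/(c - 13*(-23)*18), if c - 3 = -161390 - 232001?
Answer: 266879/388006 ≈ 0.68782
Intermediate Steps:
c = -393388 (c = 3 + (-161390 - 232001) = 3 - 393391 = -393388)
((32*68)*(-67) - 121087)/(c - 13*(-23)*18) = ((32*68)*(-67) - 121087)/(-393388 - 13*(-23)*18) = (2176*(-67) - 121087)/(-393388 + 299*18) = (-145792 - 121087)/(-393388 + 5382) = -266879/(-388006) = -266879*(-1/388006) = 266879/388006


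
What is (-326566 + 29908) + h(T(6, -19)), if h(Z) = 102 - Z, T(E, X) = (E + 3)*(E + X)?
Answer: -296439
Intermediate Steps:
T(E, X) = (3 + E)*(E + X)
(-326566 + 29908) + h(T(6, -19)) = (-326566 + 29908) + (102 - (6**2 + 3*6 + 3*(-19) + 6*(-19))) = -296658 + (102 - (36 + 18 - 57 - 114)) = -296658 + (102 - 1*(-117)) = -296658 + (102 + 117) = -296658 + 219 = -296439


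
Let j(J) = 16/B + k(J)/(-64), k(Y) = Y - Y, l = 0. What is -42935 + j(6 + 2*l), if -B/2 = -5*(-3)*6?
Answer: -1932079/45 ≈ -42935.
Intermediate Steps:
B = -180 (B = -2*(-5*(-3))*6 = -30*6 = -2*90 = -180)
k(Y) = 0
j(J) = -4/45 (j(J) = 16/(-180) + 0/(-64) = 16*(-1/180) + 0*(-1/64) = -4/45 + 0 = -4/45)
-42935 + j(6 + 2*l) = -42935 - 4/45 = -1932079/45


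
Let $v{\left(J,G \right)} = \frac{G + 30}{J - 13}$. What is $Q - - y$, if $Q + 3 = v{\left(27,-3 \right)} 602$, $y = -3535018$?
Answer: $-3533860$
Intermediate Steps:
$v{\left(J,G \right)} = \frac{30 + G}{-13 + J}$
$Q = 1158$ ($Q = -3 + \frac{30 - 3}{-13 + 27} \cdot 602 = -3 + \frac{1}{14} \cdot 27 \cdot 602 = -3 + \frac{27}{14} \cdot 602 = -3 + 1161 = 1158$)
$Q - - y = 1158 - \left(-1\right) \left(-3535018\right) = 1158 - 3535018 = -3533860$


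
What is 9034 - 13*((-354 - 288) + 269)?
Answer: 13883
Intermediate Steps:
9034 - 13*((-354 - 288) + 269) = 9034 - 13*(-642 + 269) = 9034 - 13*(-373) = 9034 - 1*(-4849) = 9034 + 4849 = 13883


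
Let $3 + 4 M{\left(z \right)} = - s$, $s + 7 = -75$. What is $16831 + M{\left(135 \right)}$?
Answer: $\frac{67403}{4} \approx 16851.0$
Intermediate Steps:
$s = -82$ ($s = -7 - 75 = -82$)
$M{\left(z \right)} = \frac{79}{4}$ ($M{\left(z \right)} = - \frac{3}{4} + \frac{\left(-1\right) \left(-82\right)}{4} = - \frac{3}{4} + \frac{1}{4} \cdot 82 = - \frac{3}{4} + \frac{41}{2} = \frac{79}{4}$)
$16831 + M{\left(135 \right)} = 16831 + \frac{79}{4} = \frac{67403}{4}$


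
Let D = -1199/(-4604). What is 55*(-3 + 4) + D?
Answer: 254419/4604 ≈ 55.260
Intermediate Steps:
D = 1199/4604 (D = -1199*(-1/4604) = 1199/4604 ≈ 0.26043)
55*(-3 + 4) + D = 55*(-3 + 4) + 1199/4604 = 55*1 + 1199/4604 = 55 + 1199/4604 = 254419/4604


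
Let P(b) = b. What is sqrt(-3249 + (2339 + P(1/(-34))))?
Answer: I*sqrt(1051994)/34 ≈ 30.167*I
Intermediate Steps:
sqrt(-3249 + (2339 + P(1/(-34)))) = sqrt(-3249 + (2339 + 1/(-34))) = sqrt(-3249 + (2339 - 1/34)) = sqrt(-3249 + 79525/34) = sqrt(-30941/34) = I*sqrt(1051994)/34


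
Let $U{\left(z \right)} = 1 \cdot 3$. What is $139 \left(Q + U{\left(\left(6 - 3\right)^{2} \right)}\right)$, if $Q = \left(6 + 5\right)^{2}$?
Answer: $17236$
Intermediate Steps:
$U{\left(z \right)} = 3$
$Q = 121$ ($Q = 11^{2} = 121$)
$139 \left(Q + U{\left(\left(6 - 3\right)^{2} \right)}\right) = 139 \left(121 + 3\right) = 139 \cdot 124 = 17236$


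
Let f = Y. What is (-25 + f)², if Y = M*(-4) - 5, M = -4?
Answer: 196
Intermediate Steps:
Y = 11 (Y = -4*(-4) - 5 = 16 - 5 = 11)
f = 11
(-25 + f)² = (-25 + 11)² = (-14)² = 196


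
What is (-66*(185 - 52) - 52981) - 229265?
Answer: -291024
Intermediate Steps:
(-66*(185 - 52) - 52981) - 229265 = (-66*133 - 52981) - 229265 = (-8778 - 52981) - 229265 = -61759 - 229265 = -291024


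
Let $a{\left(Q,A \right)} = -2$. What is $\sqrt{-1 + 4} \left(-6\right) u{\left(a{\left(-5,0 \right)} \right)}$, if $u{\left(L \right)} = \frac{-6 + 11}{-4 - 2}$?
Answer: $5 \sqrt{3} \approx 8.6602$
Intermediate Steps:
$u{\left(L \right)} = - \frac{5}{6}$ ($u{\left(L \right)} = \frac{5}{-6} = 5 \left(- \frac{1}{6}\right) = - \frac{5}{6}$)
$\sqrt{-1 + 4} \left(-6\right) u{\left(a{\left(-5,0 \right)} \right)} = \sqrt{-1 + 4} \left(-6\right) \left(- \frac{5}{6}\right) = \sqrt{3} \left(-6\right) \left(- \frac{5}{6}\right) = - 6 \sqrt{3} \left(- \frac{5}{6}\right) = 5 \sqrt{3}$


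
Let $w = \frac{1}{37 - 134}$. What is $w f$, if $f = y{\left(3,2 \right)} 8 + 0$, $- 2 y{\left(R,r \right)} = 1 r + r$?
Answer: $\frac{16}{97} \approx 0.16495$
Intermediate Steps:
$w = - \frac{1}{97}$ ($w = \frac{1}{-97} = - \frac{1}{97} \approx -0.010309$)
$y{\left(R,r \right)} = - r$ ($y{\left(R,r \right)} = - \frac{1 r + r}{2} = - \frac{r + r}{2} = - \frac{2 r}{2} = - r$)
$f = -16$ ($f = \left(-1\right) 2 \cdot 8 + 0 = \left(-2\right) 8 + 0 = -16 + 0 = -16$)
$w f = \left(- \frac{1}{97}\right) \left(-16\right) = \frac{16}{97}$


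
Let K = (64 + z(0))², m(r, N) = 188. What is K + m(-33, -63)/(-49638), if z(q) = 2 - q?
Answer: 108111470/24819 ≈ 4356.0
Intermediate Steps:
K = 4356 (K = (64 + (2 - 1*0))² = (64 + (2 + 0))² = (64 + 2)² = 66² = 4356)
K + m(-33, -63)/(-49638) = 4356 + 188/(-49638) = 4356 + 188*(-1/49638) = 4356 - 94/24819 = 108111470/24819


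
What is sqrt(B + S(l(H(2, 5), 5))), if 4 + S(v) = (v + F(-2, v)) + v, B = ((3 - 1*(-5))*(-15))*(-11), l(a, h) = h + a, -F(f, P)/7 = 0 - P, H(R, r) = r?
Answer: sqrt(1406) ≈ 37.497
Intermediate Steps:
F(f, P) = 7*P (F(f, P) = -7*(0 - P) = -(-7)*P = 7*P)
l(a, h) = a + h
B = 1320 (B = ((3 + 5)*(-15))*(-11) = (8*(-15))*(-11) = -120*(-11) = 1320)
S(v) = -4 + 9*v (S(v) = -4 + ((v + 7*v) + v) = -4 + (8*v + v) = -4 + 9*v)
sqrt(B + S(l(H(2, 5), 5))) = sqrt(1320 + (-4 + 9*(5 + 5))) = sqrt(1320 + (-4 + 9*10)) = sqrt(1320 + (-4 + 90)) = sqrt(1320 + 86) = sqrt(1406)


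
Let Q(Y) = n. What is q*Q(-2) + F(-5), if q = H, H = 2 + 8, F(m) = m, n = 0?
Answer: -5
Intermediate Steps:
Q(Y) = 0
H = 10
q = 10
q*Q(-2) + F(-5) = 10*0 - 5 = 0 - 5 = -5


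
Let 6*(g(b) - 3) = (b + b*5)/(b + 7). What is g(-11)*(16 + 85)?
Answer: 2323/4 ≈ 580.75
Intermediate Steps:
g(b) = 3 + b/(7 + b) (g(b) = 3 + ((b + b*5)/(b + 7))/6 = 3 + ((b + 5*b)/(7 + b))/6 = 3 + ((6*b)/(7 + b))/6 = 3 + (6*b/(7 + b))/6 = 3 + b/(7 + b))
g(-11)*(16 + 85) = ((21 + 4*(-11))/(7 - 11))*(16 + 85) = ((21 - 44)/(-4))*101 = -¼*(-23)*101 = (23/4)*101 = 2323/4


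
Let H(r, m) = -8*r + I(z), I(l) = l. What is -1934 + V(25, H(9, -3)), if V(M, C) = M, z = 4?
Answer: -1909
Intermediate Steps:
H(r, m) = 4 - 8*r (H(r, m) = -8*r + 4 = 4 - 8*r)
-1934 + V(25, H(9, -3)) = -1934 + 25 = -1909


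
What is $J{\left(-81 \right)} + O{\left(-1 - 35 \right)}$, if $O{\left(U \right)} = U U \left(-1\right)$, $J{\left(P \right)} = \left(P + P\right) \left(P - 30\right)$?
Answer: $16686$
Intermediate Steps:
$J{\left(P \right)} = 2 P \left(-30 + P\right)$
$O{\left(U \right)} = - U^{2}$ ($O{\left(U \right)} = U^{2} \left(-1\right) = - U^{2}$)
$J{\left(-81 \right)} + O{\left(-1 - 35 \right)} = 2 \left(-81\right) \left(-30 - 81\right) - \left(-1 - 35\right)^{2} = 2 \left(-81\right) \left(-111\right) - \left(-36\right)^{2} = 17982 - 1296 = 16686$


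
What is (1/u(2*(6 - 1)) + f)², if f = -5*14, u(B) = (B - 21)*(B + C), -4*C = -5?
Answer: 1200899716/245025 ≈ 4901.1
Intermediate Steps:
C = 5/4 (C = -¼*(-5) = 5/4 ≈ 1.2500)
u(B) = (-21 + B)*(5/4 + B) (u(B) = (B - 21)*(B + 5/4) = (-21 + B)*(5/4 + B))
f = -70
(1/u(2*(6 - 1)) + f)² = (1/(-105/4 + (2*(6 - 1))² - 79*(6 - 1)/2) - 70)² = (1/(-105/4 + (2*5)² - 79*5/2) - 70)² = (1/(-105/4 + 10² - 79/4*10) - 70)² = (1/(-105/4 + 100 - 395/2) - 70)² = (1/(-495/4) - 70)² = (-4/495 - 70)² = (-34654/495)² = 1200899716/245025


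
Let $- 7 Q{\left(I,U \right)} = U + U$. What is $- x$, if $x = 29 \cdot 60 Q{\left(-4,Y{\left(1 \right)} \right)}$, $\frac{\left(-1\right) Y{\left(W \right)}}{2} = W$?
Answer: $- \frac{6960}{7} \approx -994.29$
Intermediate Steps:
$Y{\left(W \right)} = - 2 W$
$Q{\left(I,U \right)} = - \frac{2 U}{7}$ ($Q{\left(I,U \right)} = - \frac{U + U}{7} = - \frac{2 U}{7}$)
$x = \frac{6960}{7}$ ($x = 29 \cdot 60 \left(- \frac{2 \left(\left(-2\right) 1\right)}{7}\right) = 1740 \left(\left(- \frac{2}{7}\right) \left(-2\right)\right) = 1740 \cdot \frac{4}{7} = \frac{6960}{7} \approx 994.29$)
$- x = \left(-1\right) \frac{6960}{7} = - \frac{6960}{7}$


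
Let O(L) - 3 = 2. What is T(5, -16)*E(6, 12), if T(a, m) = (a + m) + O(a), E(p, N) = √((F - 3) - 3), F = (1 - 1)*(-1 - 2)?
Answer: -6*I*√6 ≈ -14.697*I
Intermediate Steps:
F = 0 (F = 0*(-3) = 0)
O(L) = 5 (O(L) = 3 + 2 = 5)
E(p, N) = I*√6 (E(p, N) = √((0 - 3) - 3) = √(-3 - 3) = √(-6) = I*√6)
T(a, m) = 5 + a + m (T(a, m) = (a + m) + 5 = 5 + a + m)
T(5, -16)*E(6, 12) = (5 + 5 - 16)*(I*√6) = -6*I*√6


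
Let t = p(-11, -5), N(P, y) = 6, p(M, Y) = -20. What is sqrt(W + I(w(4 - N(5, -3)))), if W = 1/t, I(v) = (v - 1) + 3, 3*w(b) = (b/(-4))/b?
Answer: 2*sqrt(105)/15 ≈ 1.3663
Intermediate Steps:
w(b) = -1/12 (w(b) = ((b/(-4))/b)/3 = ((b*(-1/4))/b)/3 = ((-b/4)/b)/3 = (1/3)*(-1/4) = -1/12)
t = -20
I(v) = 2 + v (I(v) = (-1 + v) + 3 = 2 + v)
W = -1/20 (W = 1/(-20) = -1/20 ≈ -0.050000)
sqrt(W + I(w(4 - N(5, -3)))) = sqrt(-1/20 + (2 - 1/12)) = sqrt(-1/20 + 23/12) = sqrt(28/15) = 2*sqrt(105)/15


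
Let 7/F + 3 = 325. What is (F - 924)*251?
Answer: -10668253/46 ≈ -2.3192e+5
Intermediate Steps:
F = 1/46 (F = 7/(-3 + 325) = 7/322 = 7*(1/322) = 1/46 ≈ 0.021739)
(F - 924)*251 = (1/46 - 924)*251 = -42503/46*251 = -10668253/46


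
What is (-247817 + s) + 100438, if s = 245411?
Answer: 98032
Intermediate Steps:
(-247817 + s) + 100438 = (-247817 + 245411) + 100438 = -2406 + 100438 = 98032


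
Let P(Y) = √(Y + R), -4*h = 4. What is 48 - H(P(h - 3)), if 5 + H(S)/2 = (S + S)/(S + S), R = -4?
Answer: 56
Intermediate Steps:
h = -1 (h = -¼*4 = -1)
P(Y) = √(-4 + Y) (P(Y) = √(Y - 4) = √(-4 + Y))
H(S) = -8 (H(S) = -10 + 2*((S + S)/(S + S)) = -10 + 2*((2*S)/((2*S))) = -10 + 2*((2*S)*(1/(2*S))) = -10 + 2*1 = -10 + 2 = -8)
48 - H(P(h - 3)) = 48 - 1*(-8) = 48 + 8 = 56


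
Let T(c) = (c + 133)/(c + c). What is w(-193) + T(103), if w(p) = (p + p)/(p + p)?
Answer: 221/103 ≈ 2.1456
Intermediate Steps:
w(p) = 1 (w(p) = (2*p)/((2*p)) = (2*p)*(1/(2*p)) = 1)
T(c) = (133 + c)/(2*c) (T(c) = (133 + c)/((2*c)) = (133 + c)*(1/(2*c)) = (133 + c)/(2*c))
w(-193) + T(103) = 1 + (½)*(133 + 103)/103 = 1 + (½)*(1/103)*236 = 1 + 118/103 = 221/103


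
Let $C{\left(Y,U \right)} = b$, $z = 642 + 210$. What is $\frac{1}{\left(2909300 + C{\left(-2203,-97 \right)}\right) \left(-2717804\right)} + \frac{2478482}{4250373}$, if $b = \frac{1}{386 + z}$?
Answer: $\frac{12130621687154848603477}{20802921664272162546846} \approx 0.58312$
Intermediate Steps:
$z = 852$
$b = \frac{1}{1238}$ ($b = \frac{1}{386 + 852} = \frac{1}{1238} \approx 0.00080775$)
$C{\left(Y,U \right)} = \frac{1}{1238}$
$\frac{1}{\left(2909300 + C{\left(-2203,-97 \right)}\right) \left(-2717804\right)} + \frac{2478482}{4250373} = \frac{1}{\left(2909300 + \frac{1}{1238}\right) \left(-2717804\right)} + \frac{2478482}{4250373} = \frac{1}{\frac{3601713401}{1238}} \left(- \frac{1}{2717804}\right) + 2478482 \cdot \frac{1}{4250373} = \frac{1238}{3601713401} \left(- \frac{1}{2717804}\right) + \frac{2478482}{4250373} = - \frac{619}{4894375544045702} + \frac{2478482}{4250373} = \frac{12130621687154848603477}{20802921664272162546846}$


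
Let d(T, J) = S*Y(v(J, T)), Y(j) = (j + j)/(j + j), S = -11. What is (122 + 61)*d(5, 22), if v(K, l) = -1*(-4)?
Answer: -2013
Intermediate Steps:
v(K, l) = 4
Y(j) = 1 (Y(j) = (2*j)/((2*j)) = (2*j)*(1/(2*j)) = 1)
d(T, J) = -11 (d(T, J) = -11*1 = -11)
(122 + 61)*d(5, 22) = (122 + 61)*(-11) = 183*(-11) = -2013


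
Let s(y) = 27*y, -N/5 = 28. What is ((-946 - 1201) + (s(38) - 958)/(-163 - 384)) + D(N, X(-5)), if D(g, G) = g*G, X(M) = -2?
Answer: -1021317/547 ≈ -1867.1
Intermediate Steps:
N = -140 (N = -5*28 = -140)
D(g, G) = G*g
((-946 - 1201) + (s(38) - 958)/(-163 - 384)) + D(N, X(-5)) = ((-946 - 1201) + (27*38 - 958)/(-163 - 384)) - 2*(-140) = (-2147 + (1026 - 958)/(-547)) + 280 = (-2147 + 68*(-1/547)) + 280 = (-2147 - 68/547) + 280 = -1174477/547 + 280 = -1021317/547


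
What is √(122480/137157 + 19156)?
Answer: 2*√90095071993401/137157 ≈ 138.41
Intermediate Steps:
√(122480/137157 + 19156) = √(2627501972/137157) = 2*√90095071993401/137157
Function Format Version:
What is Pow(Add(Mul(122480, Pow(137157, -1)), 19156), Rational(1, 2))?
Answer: Mul(Rational(2, 137157), Pow(90095071993401, Rational(1, 2))) ≈ 138.41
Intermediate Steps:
Pow(Add(Mul(122480, Pow(137157, -1)), 19156), Rational(1, 2)) = Pow(Add(Mul(122480, Rational(1, 137157)), 19156), Rational(1, 2)) = Pow(Add(Rational(122480, 137157), 19156), Rational(1, 2)) = Pow(Rational(2627501972, 137157), Rational(1, 2)) = Mul(Rational(2, 137157), Pow(90095071993401, Rational(1, 2)))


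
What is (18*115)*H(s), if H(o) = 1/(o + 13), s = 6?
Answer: 2070/19 ≈ 108.95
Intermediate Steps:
H(o) = 1/(13 + o)
(18*115)*H(s) = (18*115)/(13 + 6) = 2070/19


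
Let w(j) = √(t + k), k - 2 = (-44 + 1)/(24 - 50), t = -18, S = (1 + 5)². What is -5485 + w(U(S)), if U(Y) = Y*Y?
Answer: -5485 + I*√9698/26 ≈ -5485.0 + 3.7876*I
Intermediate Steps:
S = 36 (S = 6² = 36)
U(Y) = Y²
k = 95/26 (k = 2 + (-44 + 1)/(24 - 50) = 2 - 43/(-26) = 2 - 43*(-1/26) = 2 + 43/26 = 95/26 ≈ 3.6538)
w(j) = I*√9698/26 (w(j) = √(-18 + 95/26) = √(-373/26) = I*√9698/26)
-5485 + w(U(S)) = -5485 + I*√9698/26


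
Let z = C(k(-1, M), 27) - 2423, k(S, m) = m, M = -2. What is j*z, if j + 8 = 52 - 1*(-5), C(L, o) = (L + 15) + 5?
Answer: -117845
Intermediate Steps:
C(L, o) = 20 + L (C(L, o) = (15 + L) + 5 = 20 + L)
z = -2405 (z = (20 - 2) - 2423 = 18 - 2423 = -2405)
j = 49 (j = -8 + (52 - 1*(-5)) = -8 + (52 + 5) = -8 + 57 = 49)
j*z = 49*(-2405) = -117845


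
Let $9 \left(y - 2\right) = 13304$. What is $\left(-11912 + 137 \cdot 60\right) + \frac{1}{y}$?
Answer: $- \frac{49184815}{13322} \approx -3692.0$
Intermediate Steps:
$y = \frac{13322}{9}$ ($y = 2 + \frac{1}{9} \cdot 13304 = 2 + \frac{13304}{9} = \frac{13322}{9} \approx 1480.2$)
$\left(-11912 + 137 \cdot 60\right) + \frac{1}{y} = \left(-11912 + 137 \cdot 60\right) + \frac{1}{\frac{13322}{9}} = \left(-11912 + 8220\right) + \frac{9}{13322} = -3692 + \frac{9}{13322} = - \frac{49184815}{13322}$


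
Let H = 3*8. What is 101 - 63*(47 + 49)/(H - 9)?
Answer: -1511/5 ≈ -302.20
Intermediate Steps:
H = 24
101 - 63*(47 + 49)/(H - 9) = 101 - 63*(47 + 49)/(24 - 9) = 101 - 6048/15 = 101 - 63*32/5 = 101 - 2016/5 = -1511/5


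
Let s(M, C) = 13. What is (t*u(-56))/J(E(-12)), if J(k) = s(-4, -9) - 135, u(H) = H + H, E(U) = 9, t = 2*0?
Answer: 0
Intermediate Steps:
t = 0
u(H) = 2*H
J(k) = -122 (J(k) = 13 - 135 = -122)
(t*u(-56))/J(E(-12)) = (0*(2*(-56)))/(-122) = (0*(-112))*(-1/122) = 0*(-1/122) = 0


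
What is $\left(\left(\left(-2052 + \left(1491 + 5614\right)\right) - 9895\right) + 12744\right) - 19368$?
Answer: $-11466$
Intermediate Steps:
$\left(\left(\left(-2052 + \left(1491 + 5614\right)\right) - 9895\right) + 12744\right) - 19368 = \left(\left(\left(-2052 + 7105\right) - 9895\right) + 12744\right) - 19368 = \left(\left(5053 - 9895\right) + 12744\right) - 19368 = \left(-4842 + 12744\right) - 19368 = 7902 - 19368 = -11466$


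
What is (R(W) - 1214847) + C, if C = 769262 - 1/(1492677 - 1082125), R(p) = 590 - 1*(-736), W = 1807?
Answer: -182391420969/410552 ≈ -4.4426e+5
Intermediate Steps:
R(p) = 1326 (R(p) = 590 + 736 = 1326)
C = 315822052623/410552 (C = 769262 - 1/410552 = 315822052623/410552 ≈ 7.6926e+5)
(R(W) - 1214847) + C = (1326 - 1214847) + 315822052623/410552 = -1213521 + 315822052623/410552 = -182391420969/410552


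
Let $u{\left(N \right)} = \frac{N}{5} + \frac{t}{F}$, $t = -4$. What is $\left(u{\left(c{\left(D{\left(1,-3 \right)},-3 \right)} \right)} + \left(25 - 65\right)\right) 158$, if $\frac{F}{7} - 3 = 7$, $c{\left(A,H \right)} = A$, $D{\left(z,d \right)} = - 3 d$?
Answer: $- \frac{211562}{35} \approx -6044.6$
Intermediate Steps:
$F = 70$ ($F = 21 + 7 \cdot 7 = 21 + 49 = 70$)
$u{\left(N \right)} = - \frac{2}{35} + \frac{N}{5}$ ($u{\left(N \right)} = \frac{N}{5} - \frac{4}{70} = N \frac{1}{5} - \frac{2}{35} = \frac{N}{5} - \frac{2}{35} = - \frac{2}{35} + \frac{N}{5}$)
$\left(u{\left(c{\left(D{\left(1,-3 \right)},-3 \right)} \right)} + \left(25 - 65\right)\right) 158 = \left(\left(- \frac{2}{35} + \frac{\left(-3\right) \left(-3\right)}{5}\right) + \left(25 - 65\right)\right) 158 = \left(\left(- \frac{2}{35} + \frac{1}{5} \cdot 9\right) + \left(25 - 65\right)\right) 158 = \left(\left(- \frac{2}{35} + \frac{9}{5}\right) - 40\right) 158 = \left(\frac{61}{35} - 40\right) 158 = \left(- \frac{1339}{35}\right) 158 = - \frac{211562}{35}$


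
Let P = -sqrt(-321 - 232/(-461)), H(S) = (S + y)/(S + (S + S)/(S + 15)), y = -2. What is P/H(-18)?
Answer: -3*I*sqrt(68112289)/4610 ≈ -5.3707*I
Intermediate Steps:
H(S) = (-2 + S)/(S + 2*S/(15 + S)) (H(S) = (S - 2)/(S + (S + S)/(S + 15)) = (-2 + S)/(S + (2*S)/(15 + S)) = (-2 + S)/(S + 2*S/(15 + S)))
P = -I*sqrt(68112289)/461 (P = -sqrt(-321 - 232*(-1/461)) = -sqrt(-321 + 232/461) = -sqrt(-147749/461) = -I*sqrt(68112289)/461 ≈ -17.902*I)
P/H(-18) = (-I*sqrt(68112289)/461)/(((-30 + (-18)**2 + 13*(-18))/((-18)*(17 - 18)))) = (-I*sqrt(68112289)/461)/((-1/18*(-30 + 324 - 234)/(-1))) = (-I*sqrt(68112289)/461)/((-1/18*(-1)*60)) = (-I*sqrt(68112289)/461)/(10/3) = -I*sqrt(68112289)/461*(3/10) = -3*I*sqrt(68112289)/4610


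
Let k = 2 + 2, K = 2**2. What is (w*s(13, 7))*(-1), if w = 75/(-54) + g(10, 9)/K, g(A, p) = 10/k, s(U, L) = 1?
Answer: 55/72 ≈ 0.76389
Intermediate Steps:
K = 4
k = 4
g(A, p) = 5/2 (g(A, p) = 10/4 = 10*(1/4) = 5/2)
w = -55/72 (w = 75/(-54) + (5/2)/4 = 75*(-1/54) + (5/2)*(1/4) = -25/18 + 5/8 = -55/72 ≈ -0.76389)
(w*s(13, 7))*(-1) = -55/72*1*(-1) = -55/72*(-1) = 55/72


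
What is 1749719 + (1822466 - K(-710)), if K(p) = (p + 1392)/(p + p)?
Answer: 2536251691/710 ≈ 3.5722e+6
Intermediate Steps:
K(p) = (1392 + p)/(2*p) (K(p) = (1392 + p)/((2*p)) = (1392 + p)*(1/(2*p)) = (1392 + p)/(2*p))
1749719 + (1822466 - K(-710)) = 1749719 + (1822466 - (1392 - 710)/(2*(-710))) = 1749719 + (1822466 - (-1)*682/(2*710)) = 1749719 + (1822466 - 1*(-341/710)) = 1749719 + (1822466 + 341/710) = 1749719 + 1293951201/710 = 2536251691/710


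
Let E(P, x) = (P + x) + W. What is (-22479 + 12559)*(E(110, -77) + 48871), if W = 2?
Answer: -485147520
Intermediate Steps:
E(P, x) = 2 + P + x (E(P, x) = (P + x) + 2 = 2 + P + x)
(-22479 + 12559)*(E(110, -77) + 48871) = (-22479 + 12559)*((2 + 110 - 77) + 48871) = -9920*(35 + 48871) = -9920*48906 = -485147520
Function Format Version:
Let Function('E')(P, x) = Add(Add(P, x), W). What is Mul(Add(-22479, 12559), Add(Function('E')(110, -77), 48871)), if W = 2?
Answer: -485147520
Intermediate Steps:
Function('E')(P, x) = Add(2, P, x) (Function('E')(P, x) = Add(Add(P, x), 2) = Add(2, P, x))
Mul(Add(-22479, 12559), Add(Function('E')(110, -77), 48871)) = Mul(Add(-22479, 12559), Add(Add(2, 110, -77), 48871)) = Mul(-9920, Add(35, 48871)) = Mul(-9920, 48906) = -485147520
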